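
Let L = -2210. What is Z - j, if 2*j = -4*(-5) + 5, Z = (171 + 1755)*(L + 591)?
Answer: -6236413/2 ≈ -3.1182e+6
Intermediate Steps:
Z = -3118194 (Z = (171 + 1755)*(-2210 + 591) = 1926*(-1619) = -3118194)
j = 25/2 (j = (-4*(-5) + 5)/2 = (20 + 5)/2 = (½)*25 = 25/2 ≈ 12.500)
Z - j = -3118194 - 1*25/2 = -3118194 - 25/2 = -6236413/2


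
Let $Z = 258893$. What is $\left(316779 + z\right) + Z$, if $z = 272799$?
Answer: $848471$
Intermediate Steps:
$\left(316779 + z\right) + Z = \left(316779 + 272799\right) + 258893 = 589578 + 258893 = 848471$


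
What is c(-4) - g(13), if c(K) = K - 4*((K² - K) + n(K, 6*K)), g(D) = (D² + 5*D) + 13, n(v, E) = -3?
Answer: -319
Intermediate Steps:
g(D) = 13 + D² + 5*D
c(K) = 12 - 4*K² + 5*K (c(K) = K - 4*((K² - K) - 3) = K - 4*(-3 + K² - K) = K + (12 - 4*K² + 4*K) = 12 - 4*K² + 5*K)
c(-4) - g(13) = (12 - 4*(-4)² + 5*(-4)) - (13 + 13² + 5*13) = (12 - 4*16 - 20) - (13 + 169 + 65) = (12 - 64 - 20) - 1*247 = -72 - 247 = -319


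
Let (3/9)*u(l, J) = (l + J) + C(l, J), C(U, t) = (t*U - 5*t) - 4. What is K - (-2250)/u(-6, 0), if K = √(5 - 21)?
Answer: -75 + 4*I ≈ -75.0 + 4.0*I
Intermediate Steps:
C(U, t) = -4 - 5*t + U*t (C(U, t) = (U*t - 5*t) - 4 = (-5*t + U*t) - 4 = -4 - 5*t + U*t)
K = 4*I (K = √(-16) = 4*I ≈ 4.0*I)
u(l, J) = -12 - 12*J + 3*l + 3*J*l (u(l, J) = 3*((l + J) + (-4 - 5*J + l*J)) = 3*((J + l) + (-4 - 5*J + J*l)) = 3*(-4 + l - 4*J + J*l) = -12 - 12*J + 3*l + 3*J*l)
K - (-2250)/u(-6, 0) = 4*I - (-2250)/(-12 - 12*0 + 3*(-6) + 3*0*(-6)) = 4*I - (-2250)/(-12 + 0 - 18 + 0) = 4*I - (-2250)/(-30) = 4*I - (-2250)*(-1)/30 = 4*I - 45*5/3 = 4*I - 75 = -75 + 4*I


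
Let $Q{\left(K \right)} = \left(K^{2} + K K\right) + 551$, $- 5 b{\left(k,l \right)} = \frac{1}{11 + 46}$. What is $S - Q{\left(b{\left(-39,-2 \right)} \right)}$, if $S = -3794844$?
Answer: $- \frac{308280958877}{81225} \approx -3.7954 \cdot 10^{6}$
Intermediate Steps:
$b{\left(k,l \right)} = - \frac{1}{285}$ ($b{\left(k,l \right)} = - \frac{1}{5 \left(11 + 46\right)} = - \frac{1}{5 \cdot 57} = \left(- \frac{1}{5}\right) \frac{1}{57} = - \frac{1}{285}$)
$Q{\left(K \right)} = 551 + 2 K^{2}$ ($Q{\left(K \right)} = \left(K^{2} + K^{2}\right) + 551 = 2 K^{2} + 551 = 551 + 2 K^{2}$)
$S - Q{\left(b{\left(-39,-2 \right)} \right)} = -3794844 - \left(551 + 2 \left(- \frac{1}{285}\right)^{2}\right) = -3794844 - \left(551 + 2 \cdot \frac{1}{81225}\right) = -3794844 - \left(551 + \frac{2}{81225}\right) = -3794844 - \frac{44754977}{81225} = - \frac{308280958877}{81225}$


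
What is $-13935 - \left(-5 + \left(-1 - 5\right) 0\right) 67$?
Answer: $-13600$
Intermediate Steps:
$-13935 - \left(-5 + \left(-1 - 5\right) 0\right) 67 = -13935 - \left(-5 - 0\right) 67 = -13935 - \left(-5 + 0\right) 67 = -13935 - \left(-5\right) 67 = -13935 - -335 = -13935 + 335 = -13600$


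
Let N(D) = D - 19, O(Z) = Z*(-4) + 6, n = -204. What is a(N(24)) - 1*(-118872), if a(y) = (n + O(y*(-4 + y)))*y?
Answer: 117782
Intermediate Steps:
O(Z) = 6 - 4*Z (O(Z) = -4*Z + 6 = 6 - 4*Z)
N(D) = -19 + D
a(y) = y*(-198 - 4*y*(-4 + y)) (a(y) = (-204 + (6 - 4*y*(-4 + y)))*y = (-198 - 4*y*(-4 + y))*y = y*(-198 - 4*y*(-4 + y)))
a(N(24)) - 1*(-118872) = -2*(-19 + 24)*(99 + 2*(-19 + 24)*(-4 + (-19 + 24))) - 1*(-118872) = -2*5*(99 + 2*5*(-4 + 5)) + 118872 = -2*5*(99 + 2*5*1) + 118872 = -2*5*(99 + 10) + 118872 = -2*5*109 + 118872 = -1090 + 118872 = 117782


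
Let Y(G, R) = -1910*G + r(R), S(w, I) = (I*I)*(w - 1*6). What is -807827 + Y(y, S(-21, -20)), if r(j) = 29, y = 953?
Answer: -2628028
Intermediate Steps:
S(w, I) = I**2*(-6 + w) (S(w, I) = I**2*(w - 6) = I**2*(-6 + w))
Y(G, R) = 29 - 1910*G (Y(G, R) = -1910*G + 29 = 29 - 1910*G)
-807827 + Y(y, S(-21, -20)) = -807827 + (29 - 1910*953) = -807827 + (29 - 1820230) = -807827 - 1820201 = -2628028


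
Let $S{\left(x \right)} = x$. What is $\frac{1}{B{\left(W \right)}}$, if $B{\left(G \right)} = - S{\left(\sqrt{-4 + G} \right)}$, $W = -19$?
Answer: $\frac{i \sqrt{23}}{23} \approx 0.20851 i$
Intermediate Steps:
$B{\left(G \right)} = - \sqrt{-4 + G}$
$\frac{1}{B{\left(W \right)}} = \frac{1}{\left(-1\right) \sqrt{-4 - 19}} = \frac{1}{\left(-1\right) \sqrt{-23}} = \frac{1}{\left(-1\right) i \sqrt{23}} = \frac{i \sqrt{23}}{23}$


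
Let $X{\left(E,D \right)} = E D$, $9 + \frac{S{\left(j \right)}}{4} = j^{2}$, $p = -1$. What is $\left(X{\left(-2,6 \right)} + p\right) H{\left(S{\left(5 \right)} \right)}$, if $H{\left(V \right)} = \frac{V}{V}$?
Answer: $-13$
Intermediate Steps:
$S{\left(j \right)} = -36 + 4 j^{2}$
$X{\left(E,D \right)} = D E$
$H{\left(V \right)} = 1$
$\left(X{\left(-2,6 \right)} + p\right) H{\left(S{\left(5 \right)} \right)} = \left(6 \left(-2\right) - 1\right) 1 = \left(-12 - 1\right) 1 = \left(-13\right) 1 = -13$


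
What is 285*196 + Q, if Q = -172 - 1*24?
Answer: 55664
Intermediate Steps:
Q = -196 (Q = -172 - 24 = -196)
285*196 + Q = 285*196 - 196 = 55860 - 196 = 55664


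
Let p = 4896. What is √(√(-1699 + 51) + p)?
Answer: 2*√(1224 + I*√103) ≈ 69.972 + 0.29008*I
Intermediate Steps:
√(√(-1699 + 51) + p) = √(√(-1699 + 51) + 4896) = √(√(-1648) + 4896) = √(4*I*√103 + 4896) = √(4896 + 4*I*√103)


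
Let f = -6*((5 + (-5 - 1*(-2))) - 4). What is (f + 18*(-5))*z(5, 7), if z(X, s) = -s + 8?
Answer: -78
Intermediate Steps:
z(X, s) = 8 - s
f = 12 (f = -6*((5 + (-5 + 2)) - 4) = -6*((5 - 3) - 4) = -6*(2 - 4) = -6*(-2) = 12)
(f + 18*(-5))*z(5, 7) = (12 + 18*(-5))*(8 - 1*7) = (12 - 90)*(8 - 7) = -78*1 = -78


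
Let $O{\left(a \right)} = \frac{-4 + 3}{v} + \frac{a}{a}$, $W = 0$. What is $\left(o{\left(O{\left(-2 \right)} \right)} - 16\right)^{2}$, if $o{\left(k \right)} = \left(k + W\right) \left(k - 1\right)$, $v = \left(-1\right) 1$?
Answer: $196$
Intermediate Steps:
$v = -1$
$O{\left(a \right)} = 2$ ($O{\left(a \right)} = \frac{-4 + 3}{-1} + \frac{a}{a} = \left(-1\right) \left(-1\right) + 1 = 1 + 1 = 2$)
$o{\left(k \right)} = k \left(-1 + k\right)$ ($o{\left(k \right)} = \left(k + 0\right) \left(k - 1\right) = k \left(-1 + k\right)$)
$\left(o{\left(O{\left(-2 \right)} \right)} - 16\right)^{2} = \left(2 \left(-1 + 2\right) - 16\right)^{2} = \left(2 \cdot 1 - 16\right)^{2} = \left(2 - 16\right)^{2} = \left(-14\right)^{2} = 196$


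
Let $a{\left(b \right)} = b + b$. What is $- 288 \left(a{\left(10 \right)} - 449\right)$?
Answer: $123552$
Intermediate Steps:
$a{\left(b \right)} = 2 b$
$- 288 \left(a{\left(10 \right)} - 449\right) = - 288 \left(2 \cdot 10 - 449\right) = - 288 \left(20 - 449\right) = \left(-288\right) \left(-429\right) = 123552$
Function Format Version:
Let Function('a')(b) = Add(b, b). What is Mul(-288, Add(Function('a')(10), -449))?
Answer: 123552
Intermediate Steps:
Function('a')(b) = Mul(2, b)
Mul(-288, Add(Function('a')(10), -449)) = Mul(-288, Add(Mul(2, 10), -449)) = Mul(-288, Add(20, -449)) = Mul(-288, -429) = 123552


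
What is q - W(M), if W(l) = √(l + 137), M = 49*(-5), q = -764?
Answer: -764 - 6*I*√3 ≈ -764.0 - 10.392*I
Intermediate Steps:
M = -245
W(l) = √(137 + l)
q - W(M) = -764 - √(137 - 245) = -764 - √(-108) = -764 - 6*I*√3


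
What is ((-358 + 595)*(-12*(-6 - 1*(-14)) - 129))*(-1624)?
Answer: 86599800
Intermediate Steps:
((-358 + 595)*(-12*(-6 - 1*(-14)) - 129))*(-1624) = (237*(-12*(-6 + 14) - 129))*(-1624) = (237*(-12*8 - 129))*(-1624) = (237*(-96 - 129))*(-1624) = (237*(-225))*(-1624) = -53325*(-1624) = 86599800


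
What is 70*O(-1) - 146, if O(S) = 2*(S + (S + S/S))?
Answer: -286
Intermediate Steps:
O(S) = 2 + 4*S (O(S) = 2*(S + (S + 1)) = 2*(S + (1 + S)) = 2*(1 + 2*S) = 2 + 4*S)
70*O(-1) - 146 = 70*(2 + 4*(-1)) - 146 = 70*(2 - 4) - 146 = 70*(-2) - 146 = -140 - 146 = -286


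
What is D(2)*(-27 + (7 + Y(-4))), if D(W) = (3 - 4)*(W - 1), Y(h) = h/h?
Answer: 19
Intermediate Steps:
Y(h) = 1
D(W) = 1 - W (D(W) = -(-1 + W) = 1 - W)
D(2)*(-27 + (7 + Y(-4))) = (1 - 1*2)*(-27 + (7 + 1)) = (1 - 2)*(-27 + 8) = -1*(-19) = 19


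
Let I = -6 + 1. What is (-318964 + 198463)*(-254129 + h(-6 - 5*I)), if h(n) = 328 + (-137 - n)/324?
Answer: 30583332320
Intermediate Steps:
I = -5
h(n) = 106135/324 - n/324 (h(n) = 328 + (-137 - n)*(1/324) = 328 + (-137/324 - n/324) = 106135/324 - n/324)
(-318964 + 198463)*(-254129 + h(-6 - 5*I)) = (-318964 + 198463)*(-254129 + (106135/324 - (-6 - 5*(-5))/324)) = -120501*(-254129 + (106135/324 - (-6 + 25)/324)) = -120501*(-254129 + (106135/324 - 1/324*19)) = -120501*(-254129 + (106135/324 - 19/324)) = -120501*(-254129 + 8843/27) = -120501*(-6852640/27) = 30583332320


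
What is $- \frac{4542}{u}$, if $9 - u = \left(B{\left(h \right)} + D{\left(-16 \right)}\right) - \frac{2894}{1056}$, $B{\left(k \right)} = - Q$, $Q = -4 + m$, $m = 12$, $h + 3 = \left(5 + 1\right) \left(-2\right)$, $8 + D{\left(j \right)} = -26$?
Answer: $- \frac{2398176}{28375} \approx -84.517$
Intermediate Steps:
$D{\left(j \right)} = -34$ ($D{\left(j \right)} = -8 - 26 = -34$)
$h = -15$ ($h = -3 + \left(5 + 1\right) \left(-2\right) = -3 + 6 \left(-2\right) = -3 - 12 = -15$)
$Q = 8$ ($Q = -4 + 12 = 8$)
$B{\left(k \right)} = -8$ ($B{\left(k \right)} = \left(-1\right) 8 = -8$)
$u = \frac{28375}{528}$ ($u = 9 - \left(\left(-8 - 34\right) - \frac{2894}{1056}\right) = 9 - \left(-42 - \frac{1447}{528}\right) = 9 - - \frac{23623}{528} = 9 + \frac{23623}{528} = \frac{28375}{528} \approx 53.741$)
$- \frac{4542}{u} = - \frac{4542}{\frac{28375}{528}} = \left(-4542\right) \frac{528}{28375} = - \frac{2398176}{28375}$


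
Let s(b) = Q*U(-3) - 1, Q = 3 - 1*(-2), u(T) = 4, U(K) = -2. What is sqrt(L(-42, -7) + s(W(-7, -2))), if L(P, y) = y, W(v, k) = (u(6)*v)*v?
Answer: 3*I*sqrt(2) ≈ 4.2426*I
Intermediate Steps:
Q = 5 (Q = 3 + 2 = 5)
W(v, k) = 4*v**2 (W(v, k) = (4*v)*v = 4*v**2)
s(b) = -11 (s(b) = 5*(-2) - 1 = -10 - 1 = -11)
sqrt(L(-42, -7) + s(W(-7, -2))) = sqrt(-7 - 11) = sqrt(-18) = 3*I*sqrt(2)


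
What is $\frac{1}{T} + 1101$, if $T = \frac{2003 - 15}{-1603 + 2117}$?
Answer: $\frac{1094651}{994} \approx 1101.3$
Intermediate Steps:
$T = \frac{994}{257}$ ($T = \frac{1988}{514} = 1988 \cdot \frac{1}{514} = \frac{994}{257} \approx 3.8677$)
$\frac{1}{T} + 1101 = \frac{1}{\frac{994}{257}} + 1101 = \frac{257}{994} + 1101 = \frac{1094651}{994}$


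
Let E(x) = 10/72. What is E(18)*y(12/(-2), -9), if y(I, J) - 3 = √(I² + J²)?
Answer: 5/12 + 5*√13/12 ≈ 1.9190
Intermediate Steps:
y(I, J) = 3 + √(I² + J²)
E(x) = 5/36 (E(x) = 10*(1/72) = 5/36)
E(18)*y(12/(-2), -9) = 5*(3 + √((12/(-2))² + (-9)²))/36 = 5*(3 + √((12*(-½))² + 81))/36 = 5*(3 + √((-6)² + 81))/36 = 5*(3 + √(36 + 81))/36 = 5*(3 + √117)/36 = 5*(3 + 3*√13)/36 = 5/12 + 5*√13/12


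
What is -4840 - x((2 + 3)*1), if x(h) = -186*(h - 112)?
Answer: -24742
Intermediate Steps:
x(h) = 20832 - 186*h (x(h) = -186*(-112 + h) = 20832 - 186*h)
-4840 - x((2 + 3)*1) = -4840 - (20832 - 186*(2 + 3)) = -4840 - (20832 - 930) = -4840 - 1*19902 = -4840 - 19902 = -24742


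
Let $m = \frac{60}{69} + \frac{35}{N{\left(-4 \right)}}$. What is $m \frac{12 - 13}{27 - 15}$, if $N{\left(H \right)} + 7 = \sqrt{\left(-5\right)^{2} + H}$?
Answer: $\frac{725}{1104} + \frac{5 \sqrt{21}}{48} \approx 1.1341$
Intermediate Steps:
$N{\left(H \right)} = -7 + \sqrt{25 + H}$ ($N{\left(H \right)} = -7 + \sqrt{\left(-5\right)^{2} + H} = -7 + \sqrt{25 + H}$)
$m = \frac{20}{23} + \frac{35}{-7 + \sqrt{21}}$ ($m = \frac{60}{69} + \frac{35}{-7 + \sqrt{25 - 4}} = 60 \cdot \frac{1}{69} + \frac{35}{-7 + \sqrt{21}} = \frac{20}{23} + \frac{35}{-7 + \sqrt{21}} \approx -13.609$)
$m \frac{12 - 13}{27 - 15} = \left(- \frac{725}{92} - \frac{5 \sqrt{21}}{4}\right) \frac{12 - 13}{27 - 15} = \left(- \frac{725}{92} - \frac{5 \sqrt{21}}{4}\right) \left(- \frac{1}{12}\right) = \frac{725}{1104} + \frac{5 \sqrt{21}}{48}$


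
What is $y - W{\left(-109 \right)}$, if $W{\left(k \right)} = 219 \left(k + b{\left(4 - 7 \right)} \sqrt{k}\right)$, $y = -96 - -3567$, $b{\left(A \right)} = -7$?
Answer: $27342 + 1533 i \sqrt{109} \approx 27342.0 + 16005.0 i$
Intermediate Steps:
$y = 3471$ ($y = -96 + 3567 = 3471$)
$W{\left(k \right)} = - 1533 \sqrt{k} + 219 k$ ($W{\left(k \right)} = 219 \left(k - 7 \sqrt{k}\right) = - 1533 \sqrt{k} + 219 k$)
$y - W{\left(-109 \right)} = 3471 - \left(- 1533 \sqrt{-109} + 219 \left(-109\right)\right) = 3471 - \left(- 1533 i \sqrt{109} - 23871\right) = 3471 - \left(-23871 - 1533 i \sqrt{109}\right) = 3471 + \left(23871 + 1533 i \sqrt{109}\right) = 27342 + 1533 i \sqrt{109}$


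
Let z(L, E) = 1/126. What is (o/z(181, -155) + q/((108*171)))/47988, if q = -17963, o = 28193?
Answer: 65604190861/886242384 ≈ 74.025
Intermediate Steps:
z(L, E) = 1/126
(o/z(181, -155) + q/((108*171)))/47988 = (28193/(1/126) - 17963/(108*171))/47988 = (28193*126 - 17963/18468)*(1/47988) = (3552318 - 17963*1/18468)*(1/47988) = (3552318 - 17963/18468)*(1/47988) = (65604190861/18468)*(1/47988) = 65604190861/886242384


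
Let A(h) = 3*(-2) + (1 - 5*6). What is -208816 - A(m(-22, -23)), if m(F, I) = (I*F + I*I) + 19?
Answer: -208781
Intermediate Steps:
m(F, I) = 19 + I² + F*I (m(F, I) = (F*I + I²) + 19 = (I² + F*I) + 19 = 19 + I² + F*I)
A(h) = -35 (A(h) = -6 + (1 - 30) = -6 - 29 = -35)
-208816 - A(m(-22, -23)) = -208816 - 1*(-35) = -208816 + 35 = -208781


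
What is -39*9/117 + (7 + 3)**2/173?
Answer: -419/173 ≈ -2.4220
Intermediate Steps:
-39*9/117 + (7 + 3)**2/173 = -351*1/117 + 10**2*(1/173) = -3 + 100*(1/173) = -3 + 100/173 = -419/173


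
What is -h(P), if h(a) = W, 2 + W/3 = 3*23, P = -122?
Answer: -201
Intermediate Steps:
W = 201 (W = -6 + 3*(3*23) = -6 + 3*69 = -6 + 207 = 201)
h(a) = 201
-h(P) = -1*201 = -201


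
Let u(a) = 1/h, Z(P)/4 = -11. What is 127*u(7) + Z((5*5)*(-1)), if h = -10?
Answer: -567/10 ≈ -56.700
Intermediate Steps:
Z(P) = -44 (Z(P) = 4*(-11) = -44)
u(a) = -⅒ (u(a) = 1/(-10) = -⅒)
127*u(7) + Z((5*5)*(-1)) = 127*(-⅒) - 44 = -127/10 - 44 = -567/10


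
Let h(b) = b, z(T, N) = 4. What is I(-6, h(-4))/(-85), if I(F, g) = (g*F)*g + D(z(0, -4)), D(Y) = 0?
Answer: 96/85 ≈ 1.1294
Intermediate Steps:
I(F, g) = F*g**2 (I(F, g) = (g*F)*g + 0 = (F*g)*g + 0 = F*g**2 + 0 = F*g**2)
I(-6, h(-4))/(-85) = -6*(-4)**2/(-85) = -6*16*(-1/85) = -96*(-1/85) = 96/85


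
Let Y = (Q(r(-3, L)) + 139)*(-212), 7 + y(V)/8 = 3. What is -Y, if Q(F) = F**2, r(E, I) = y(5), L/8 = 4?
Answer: 246556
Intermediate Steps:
y(V) = -32 (y(V) = -56 + 8*3 = -56 + 24 = -32)
L = 32 (L = 8*4 = 32)
r(E, I) = -32
Y = -246556 (Y = ((-32)**2 + 139)*(-212) = (1024 + 139)*(-212) = 1163*(-212) = -246556)
-Y = -1*(-246556) = 246556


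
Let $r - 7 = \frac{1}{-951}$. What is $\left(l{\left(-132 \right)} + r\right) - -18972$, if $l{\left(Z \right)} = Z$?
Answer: $\frac{17923496}{951} \approx 18847.0$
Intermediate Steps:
$r = \frac{6656}{951}$ ($r = 7 + \frac{1}{-951} = 7 - \frac{1}{951} = \frac{6656}{951} \approx 6.9989$)
$\left(l{\left(-132 \right)} + r\right) - -18972 = \left(-132 + \frac{6656}{951}\right) - -18972 = - \frac{118876}{951} + 18972 = \frac{17923496}{951}$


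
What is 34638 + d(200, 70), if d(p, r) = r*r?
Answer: 39538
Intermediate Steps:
d(p, r) = r**2
34638 + d(200, 70) = 34638 + 70**2 = 34638 + 4900 = 39538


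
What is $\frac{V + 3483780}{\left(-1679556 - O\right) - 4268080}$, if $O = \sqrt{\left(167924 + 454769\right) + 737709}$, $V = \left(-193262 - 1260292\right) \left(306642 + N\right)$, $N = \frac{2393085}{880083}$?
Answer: $\frac{14401783074519135796932}{192175209787968221} - \frac{2421429804130437 \sqrt{1360402}}{192175209787968221} \approx 74926.0$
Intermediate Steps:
$N = \frac{797695}{293361}$ ($N = 2393085 \cdot \frac{1}{880083} = \frac{797695}{293361} \approx 2.7192$)
$V = - \frac{43586077142742726}{97787}$ ($V = \left(-193262 - 1260292\right) \left(306642 + \frac{797695}{293361}\right) = \left(-1453554\right) \frac{89957601457}{293361} = - \frac{43586077142742726}{97787} \approx -4.4572 \cdot 10^{11}$)
$O = \sqrt{1360402}$ ($O = \sqrt{622693 + 737709} = \sqrt{1360402} \approx 1166.4$)
$\frac{V + 3483780}{\left(-1679556 - O\right) - 4268080} = \frac{- \frac{43586077142742726}{97787} + 3483780}{\left(-1679556 - \sqrt{1360402}\right) - 4268080} = - \frac{43585736474347866}{97787 \left(-5947636 - \sqrt{1360402}\right)}$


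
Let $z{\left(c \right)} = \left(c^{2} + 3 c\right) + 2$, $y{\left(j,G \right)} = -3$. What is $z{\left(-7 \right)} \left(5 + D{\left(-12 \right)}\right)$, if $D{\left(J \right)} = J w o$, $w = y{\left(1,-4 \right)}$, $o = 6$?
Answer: $6630$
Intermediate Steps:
$w = -3$
$D{\left(J \right)} = - 18 J$ ($D{\left(J \right)} = J \left(-3\right) 6 = - 3 J 6 = - 18 J$)
$z{\left(c \right)} = 2 + c^{2} + 3 c$
$z{\left(-7 \right)} \left(5 + D{\left(-12 \right)}\right) = \left(2 + \left(-7\right)^{2} + 3 \left(-7\right)\right) \left(5 - -216\right) = \left(2 + 49 - 21\right) \left(5 + 216\right) = 30 \cdot 221 = 6630$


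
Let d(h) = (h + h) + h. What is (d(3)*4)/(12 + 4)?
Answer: 9/4 ≈ 2.2500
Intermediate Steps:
d(h) = 3*h (d(h) = 2*h + h = 3*h)
(d(3)*4)/(12 + 4) = ((3*3)*4)/(12 + 4) = (9*4)/16 = 36*(1/16) = 9/4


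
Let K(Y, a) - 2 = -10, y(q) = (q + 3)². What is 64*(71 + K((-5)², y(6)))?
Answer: 4032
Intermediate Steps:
y(q) = (3 + q)²
K(Y, a) = -8 (K(Y, a) = 2 - 10 = -8)
64*(71 + K((-5)², y(6))) = 64*(71 - 8) = 64*63 = 4032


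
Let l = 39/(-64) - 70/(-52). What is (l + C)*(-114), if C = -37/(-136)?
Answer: -813333/7072 ≈ -115.01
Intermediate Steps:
C = 37/136 (C = -37*(-1/136) = 37/136 ≈ 0.27206)
l = 613/832 (l = 39*(-1/64) - 70*(-1/52) = -39/64 + 35/26 = 613/832 ≈ 0.73678)
(l + C)*(-114) = (613/832 + 37/136)*(-114) = (14269/14144)*(-114) = -813333/7072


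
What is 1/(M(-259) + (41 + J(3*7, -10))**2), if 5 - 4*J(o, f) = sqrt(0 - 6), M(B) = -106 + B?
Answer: 16*I/(338*sqrt(6) + 22715*I) ≈ 0.00070345 + 2.564e-5*I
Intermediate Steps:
J(o, f) = 5/4 - I*sqrt(6)/4 (J(o, f) = 5/4 - sqrt(0 - 6)/4 = 5/4 - I*sqrt(6)/4)
1/(M(-259) + (41 + J(3*7, -10))**2) = 1/((-106 - 259) + (41 + (5/4 - I*sqrt(6)/4))**2) = 1/(-365 + (169/4 - I*sqrt(6)/4)**2)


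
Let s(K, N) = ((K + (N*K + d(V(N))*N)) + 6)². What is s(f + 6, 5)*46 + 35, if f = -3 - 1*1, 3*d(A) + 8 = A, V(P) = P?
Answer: 7809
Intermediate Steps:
d(A) = -8/3 + A/3
f = -4 (f = -3 - 1 = -4)
s(K, N) = (6 + K + K*N + N*(-8/3 + N/3))² (s(K, N) = ((K + (N*K + (-8/3 + N/3)*N)) + 6)² = ((K + (K*N + N*(-8/3 + N/3))) + 6)² = ((K + K*N + N*(-8/3 + N/3)) + 6)² = (6 + K + K*N + N*(-8/3 + N/3))²)
s(f + 6, 5)*46 + 35 = ((18 + 3*(-4 + 6) + 5*(-8 + 5) + 3*(-4 + 6)*5)²/9)*46 + 35 = ((18 + 3*2 + 5*(-3) + 3*2*5)²/9)*46 + 35 = ((18 + 6 - 15 + 30)²/9)*46 + 35 = ((⅑)*39²)*46 + 35 = ((⅑)*1521)*46 + 35 = 169*46 + 35 = 7774 + 35 = 7809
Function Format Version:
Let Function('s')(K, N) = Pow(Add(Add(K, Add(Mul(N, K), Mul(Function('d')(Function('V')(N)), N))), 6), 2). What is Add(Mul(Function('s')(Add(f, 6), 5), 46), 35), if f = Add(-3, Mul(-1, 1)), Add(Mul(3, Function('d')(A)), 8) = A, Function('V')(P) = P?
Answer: 7809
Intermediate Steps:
Function('d')(A) = Add(Rational(-8, 3), Mul(Rational(1, 3), A))
f = -4 (f = Add(-3, -1) = -4)
Function('s')(K, N) = Pow(Add(6, K, Mul(K, N), Mul(N, Add(Rational(-8, 3), Mul(Rational(1, 3), N)))), 2) (Function('s')(K, N) = Pow(Add(Add(K, Add(Mul(N, K), Mul(Add(Rational(-8, 3), Mul(Rational(1, 3), N)), N))), 6), 2) = Pow(Add(Add(K, Add(Mul(K, N), Mul(N, Add(Rational(-8, 3), Mul(Rational(1, 3), N))))), 6), 2) = Pow(Add(Add(K, Mul(K, N), Mul(N, Add(Rational(-8, 3), Mul(Rational(1, 3), N)))), 6), 2) = Pow(Add(6, K, Mul(K, N), Mul(N, Add(Rational(-8, 3), Mul(Rational(1, 3), N)))), 2))
Add(Mul(Function('s')(Add(f, 6), 5), 46), 35) = Add(Mul(Mul(Rational(1, 9), Pow(Add(18, Mul(3, Add(-4, 6)), Mul(5, Add(-8, 5)), Mul(3, Add(-4, 6), 5)), 2)), 46), 35) = Add(Mul(Mul(Rational(1, 9), Pow(Add(18, Mul(3, 2), Mul(5, -3), Mul(3, 2, 5)), 2)), 46), 35) = Add(Mul(Mul(Rational(1, 9), Pow(Add(18, 6, -15, 30), 2)), 46), 35) = Add(Mul(Mul(Rational(1, 9), Pow(39, 2)), 46), 35) = Add(Mul(Mul(Rational(1, 9), 1521), 46), 35) = Add(Mul(169, 46), 35) = Add(7774, 35) = 7809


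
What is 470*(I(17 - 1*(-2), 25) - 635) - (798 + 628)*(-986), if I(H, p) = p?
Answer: 1119336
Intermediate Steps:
470*(I(17 - 1*(-2), 25) - 635) - (798 + 628)*(-986) = 470*(25 - 635) - (798 + 628)*(-986) = 470*(-610) - 1426*(-986) = -286700 - 1*(-1406036) = -286700 + 1406036 = 1119336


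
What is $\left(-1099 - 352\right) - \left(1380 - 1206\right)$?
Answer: $-1625$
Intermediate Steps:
$\left(-1099 - 352\right) - \left(1380 - 1206\right) = -1451 - 174 = -1625$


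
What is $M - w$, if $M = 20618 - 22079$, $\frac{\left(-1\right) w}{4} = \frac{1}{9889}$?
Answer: $- \frac{14447825}{9889} \approx -1461.0$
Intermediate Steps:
$w = - \frac{4}{9889} \approx -0.00040449$
$M = -1461$ ($M = 20618 - 22079 = -1461$)
$M - w = -1461 - - \frac{4}{9889} = -1461 + \frac{4}{9889} = - \frac{14447825}{9889}$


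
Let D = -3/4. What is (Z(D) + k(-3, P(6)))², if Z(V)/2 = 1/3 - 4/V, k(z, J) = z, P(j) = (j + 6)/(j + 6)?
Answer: 625/9 ≈ 69.444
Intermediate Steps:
P(j) = 1 (P(j) = (6 + j)/(6 + j) = 1)
D = -¾ (D = -3*¼ = -¾ ≈ -0.75000)
Z(V) = ⅔ - 8/V (Z(V) = 2*(1/3 - 4/V) = 2*(1*(⅓) - 4/V) = 2*(⅓ - 4/V) = ⅔ - 8/V)
(Z(D) + k(-3, P(6)))² = ((⅔ - 8/(-¾)) - 3)² = ((⅔ - 8*(-4/3)) - 3)² = ((⅔ + 32/3) - 3)² = (34/3 - 3)² = (25/3)² = 625/9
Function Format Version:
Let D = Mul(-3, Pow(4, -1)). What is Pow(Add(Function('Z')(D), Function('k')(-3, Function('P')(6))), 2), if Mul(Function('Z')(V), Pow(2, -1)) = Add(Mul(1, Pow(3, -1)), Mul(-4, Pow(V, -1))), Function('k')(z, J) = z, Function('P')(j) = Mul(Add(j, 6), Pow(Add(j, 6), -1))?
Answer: Rational(625, 9) ≈ 69.444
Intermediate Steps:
Function('P')(j) = 1 (Function('P')(j) = Mul(Add(6, j), Pow(Add(6, j), -1)) = 1)
D = Rational(-3, 4) (D = Mul(-3, Rational(1, 4)) = Rational(-3, 4) ≈ -0.75000)
Function('Z')(V) = Add(Rational(2, 3), Mul(-8, Pow(V, -1))) (Function('Z')(V) = Mul(2, Add(Mul(1, Pow(3, -1)), Mul(-4, Pow(V, -1)))) = Mul(2, Add(Mul(1, Rational(1, 3)), Mul(-4, Pow(V, -1)))) = Mul(2, Add(Rational(1, 3), Mul(-4, Pow(V, -1)))) = Add(Rational(2, 3), Mul(-8, Pow(V, -1))))
Pow(Add(Function('Z')(D), Function('k')(-3, Function('P')(6))), 2) = Pow(Add(Add(Rational(2, 3), Mul(-8, Pow(Rational(-3, 4), -1))), -3), 2) = Pow(Add(Add(Rational(2, 3), Mul(-8, Rational(-4, 3))), -3), 2) = Pow(Add(Add(Rational(2, 3), Rational(32, 3)), -3), 2) = Pow(Add(Rational(34, 3), -3), 2) = Pow(Rational(25, 3), 2) = Rational(625, 9)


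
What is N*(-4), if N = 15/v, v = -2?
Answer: 30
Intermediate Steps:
N = -15/2 (N = 15/(-2) = 15*(-½) = -15/2 ≈ -7.5000)
N*(-4) = -15/2*(-4) = 30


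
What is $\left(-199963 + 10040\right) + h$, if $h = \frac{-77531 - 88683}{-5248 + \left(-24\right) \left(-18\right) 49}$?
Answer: $- \frac{1511870187}{7960} \approx -1.8993 \cdot 10^{5}$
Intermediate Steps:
$h = - \frac{83107}{7960}$ ($h = - \frac{166214}{-5248 + 432 \cdot 49} = - \frac{166214}{-5248 + 21168} = - \frac{166214}{15920} = \left(-166214\right) \frac{1}{15920} = - \frac{83107}{7960} \approx -10.441$)
$\left(-199963 + 10040\right) + h = \left(-199963 + 10040\right) - \frac{83107}{7960} = -189923 - \frac{83107}{7960} = - \frac{1511870187}{7960}$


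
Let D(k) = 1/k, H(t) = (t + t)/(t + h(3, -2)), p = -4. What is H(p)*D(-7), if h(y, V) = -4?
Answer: -1/7 ≈ -0.14286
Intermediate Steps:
H(t) = 2*t/(-4 + t) (H(t) = (t + t)/(t - 4) = (2*t)/(-4 + t) = 2*t/(-4 + t))
H(p)*D(-7) = (2*(-4)/(-4 - 4))/(-7) = (2*(-4)/(-8))*(-1/7) = (2*(-4)*(-1/8))*(-1/7) = 1*(-1/7) = -1/7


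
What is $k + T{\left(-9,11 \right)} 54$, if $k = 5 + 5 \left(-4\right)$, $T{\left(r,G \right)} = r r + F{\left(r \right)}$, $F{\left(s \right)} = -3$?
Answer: $4197$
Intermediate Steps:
$T{\left(r,G \right)} = -3 + r^{2}$ ($T{\left(r,G \right)} = r r - 3 = r^{2} - 3 = -3 + r^{2}$)
$k = -15$ ($k = 5 - 20 = -15$)
$k + T{\left(-9,11 \right)} 54 = -15 + \left(-3 + \left(-9\right)^{2}\right) 54 = -15 + \left(-3 + 81\right) 54 = -15 + 78 \cdot 54 = -15 + 4212 = 4197$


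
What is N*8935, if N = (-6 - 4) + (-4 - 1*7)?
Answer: -187635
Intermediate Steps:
N = -21 (N = -10 + (-4 - 7) = -10 - 11 = -21)
N*8935 = -21*8935 = -187635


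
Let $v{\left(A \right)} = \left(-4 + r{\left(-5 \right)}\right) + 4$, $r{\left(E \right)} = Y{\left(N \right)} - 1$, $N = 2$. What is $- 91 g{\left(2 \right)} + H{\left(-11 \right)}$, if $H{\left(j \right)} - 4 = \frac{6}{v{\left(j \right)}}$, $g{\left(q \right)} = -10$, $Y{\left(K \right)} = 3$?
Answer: $917$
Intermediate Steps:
$r{\left(E \right)} = 2$ ($r{\left(E \right)} = 3 - 1 = 2$)
$v{\left(A \right)} = 2$ ($v{\left(A \right)} = \left(-4 + 2\right) + 4 = -2 + 4 = 2$)
$H{\left(j \right)} = 7$ ($H{\left(j \right)} = 4 + \frac{6}{2} = 4 + 6 \cdot \frac{1}{2} = 4 + 3 = 7$)
$- 91 g{\left(2 \right)} + H{\left(-11 \right)} = \left(-91\right) \left(-10\right) + 7 = 910 + 7 = 917$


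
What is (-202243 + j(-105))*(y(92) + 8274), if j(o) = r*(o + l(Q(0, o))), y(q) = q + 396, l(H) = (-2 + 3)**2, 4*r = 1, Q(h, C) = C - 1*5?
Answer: -1772280978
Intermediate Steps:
Q(h, C) = -5 + C (Q(h, C) = C - 5 = -5 + C)
r = 1/4 (r = (1/4)*1 = 1/4 ≈ 0.25000)
l(H) = 1 (l(H) = 1**2 = 1)
y(q) = 396 + q
j(o) = 1/4 + o/4 (j(o) = (o + 1)/4 = (1 + o)/4 = 1/4 + o/4)
(-202243 + j(-105))*(y(92) + 8274) = (-202243 + (1/4 + (1/4)*(-105)))*((396 + 92) + 8274) = (-202243 + (1/4 - 105/4))*(488 + 8274) = (-202243 - 26)*8762 = -202269*8762 = -1772280978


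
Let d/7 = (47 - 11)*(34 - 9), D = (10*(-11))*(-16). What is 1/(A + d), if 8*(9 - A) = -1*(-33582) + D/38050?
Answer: 15220/32133137 ≈ 0.00047365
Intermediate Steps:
D = 1760 (D = -110*(-16) = 1760)
A = -63752863/15220 (A = 9 - (-1*(-33582) + 1760/38050)/8 = 9 - (33582 + 1760*(1/38050))/8 = 9 - (33582 + 176/3805)/8 = 9 - ⅛*127779686/3805 = 9 - 63889843/15220 = -63752863/15220 ≈ -4188.8)
d = 6300 (d = 7*((47 - 11)*(34 - 9)) = 7*(36*25) = 7*900 = 6300)
1/(A + d) = 1/(-63752863/15220 + 6300) = 1/(32133137/15220) = 15220/32133137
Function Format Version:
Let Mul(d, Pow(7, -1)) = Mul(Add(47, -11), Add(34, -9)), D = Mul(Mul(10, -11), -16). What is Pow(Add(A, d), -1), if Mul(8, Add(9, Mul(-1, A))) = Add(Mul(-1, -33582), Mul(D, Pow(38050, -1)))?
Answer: Rational(15220, 32133137) ≈ 0.00047365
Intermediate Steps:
D = 1760 (D = Mul(-110, -16) = 1760)
A = Rational(-63752863, 15220) (A = Add(9, Mul(Rational(-1, 8), Add(Mul(-1, -33582), Mul(1760, Pow(38050, -1))))) = Add(9, Mul(Rational(-1, 8), Add(33582, Mul(1760, Rational(1, 38050))))) = Add(9, Mul(Rational(-1, 8), Add(33582, Rational(176, 3805)))) = Add(9, Mul(Rational(-1, 8), Rational(127779686, 3805))) = Add(9, Rational(-63889843, 15220)) = Rational(-63752863, 15220) ≈ -4188.8)
d = 6300 (d = Mul(7, Mul(Add(47, -11), Add(34, -9))) = Mul(7, Mul(36, 25)) = Mul(7, 900) = 6300)
Pow(Add(A, d), -1) = Pow(Add(Rational(-63752863, 15220), 6300), -1) = Pow(Rational(32133137, 15220), -1) = Rational(15220, 32133137)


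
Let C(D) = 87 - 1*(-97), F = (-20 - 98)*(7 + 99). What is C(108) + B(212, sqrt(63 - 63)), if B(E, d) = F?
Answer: -12324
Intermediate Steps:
F = -12508 (F = -118*106 = -12508)
B(E, d) = -12508
C(D) = 184 (C(D) = 87 + 97 = 184)
C(108) + B(212, sqrt(63 - 63)) = 184 - 12508 = -12324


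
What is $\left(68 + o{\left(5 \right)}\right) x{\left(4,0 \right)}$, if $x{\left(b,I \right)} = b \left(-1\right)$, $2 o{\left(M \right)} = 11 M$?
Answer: $-382$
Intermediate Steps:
$o{\left(M \right)} = \frac{11 M}{2}$
$x{\left(b,I \right)} = - b$
$\left(68 + o{\left(5 \right)}\right) x{\left(4,0 \right)} = \left(68 + \frac{11}{2} \cdot 5\right) \left(\left(-1\right) 4\right) = \left(68 + \frac{55}{2}\right) \left(-4\right) = \frac{191}{2} \left(-4\right) = -382$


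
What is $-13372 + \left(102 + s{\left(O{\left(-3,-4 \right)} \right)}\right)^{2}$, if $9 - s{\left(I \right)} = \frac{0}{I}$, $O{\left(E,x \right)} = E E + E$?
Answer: $-1051$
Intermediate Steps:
$O{\left(E,x \right)} = E + E^{2}$ ($O{\left(E,x \right)} = E^{2} + E = E + E^{2}$)
$s{\left(I \right)} = 9$ ($s{\left(I \right)} = 9 - \frac{0}{I} = 9 - 0 = 9 + 0 = 9$)
$-13372 + \left(102 + s{\left(O{\left(-3,-4 \right)} \right)}\right)^{2} = -13372 + \left(102 + 9\right)^{2} = -13372 + 111^{2} = -13372 + 12321 = -1051$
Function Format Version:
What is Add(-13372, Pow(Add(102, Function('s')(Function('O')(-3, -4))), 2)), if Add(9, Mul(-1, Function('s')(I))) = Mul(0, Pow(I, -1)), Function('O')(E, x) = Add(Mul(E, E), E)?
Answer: -1051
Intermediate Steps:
Function('O')(E, x) = Add(E, Pow(E, 2)) (Function('O')(E, x) = Add(Pow(E, 2), E) = Add(E, Pow(E, 2)))
Function('s')(I) = 9 (Function('s')(I) = Add(9, Mul(-1, Mul(0, Pow(I, -1)))) = Add(9, Mul(-1, 0)) = Add(9, 0) = 9)
Add(-13372, Pow(Add(102, Function('s')(Function('O')(-3, -4))), 2)) = Add(-13372, Pow(Add(102, 9), 2)) = Add(-13372, Pow(111, 2)) = Add(-13372, 12321) = -1051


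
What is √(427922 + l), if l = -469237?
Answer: I*√41315 ≈ 203.26*I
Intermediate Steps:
√(427922 + l) = √(427922 - 469237) = √(-41315) = I*√41315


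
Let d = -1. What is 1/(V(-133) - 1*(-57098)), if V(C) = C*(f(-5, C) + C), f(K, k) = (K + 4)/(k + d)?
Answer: 134/10021325 ≈ 1.3371e-5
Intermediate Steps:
f(K, k) = (4 + K)/(-1 + k) (f(K, k) = (K + 4)/(k - 1) = (4 + K)/(-1 + k))
V(C) = C*(C - 1/(-1 + C)) (V(C) = C*((4 - 5)/(-1 + C) + C) = C*(-1/(-1 + C) + C) = C*(C - 1/(-1 + C)))
1/(V(-133) - 1*(-57098)) = 1/(-133*(-1 - 133*(-1 - 133))/(-1 - 133) - 1*(-57098)) = 1/(-133*(-1 - 133*(-134))/(-134) + 57098) = 1/(-133*(-1/134)*(-1 + 17822) + 57098) = 1/(-133*(-1/134)*17821 + 57098) = 1/(2370193/134 + 57098) = 1/(10021325/134) = 134/10021325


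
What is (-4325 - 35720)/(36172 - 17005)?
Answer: -40045/19167 ≈ -2.0893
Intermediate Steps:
(-4325 - 35720)/(36172 - 17005) = -40045/19167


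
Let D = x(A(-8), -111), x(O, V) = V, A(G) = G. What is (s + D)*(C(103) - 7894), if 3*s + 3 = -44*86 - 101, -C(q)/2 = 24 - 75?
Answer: 10963344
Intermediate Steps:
D = -111
C(q) = 102 (C(q) = -2*(24 - 75) = -2*(-51) = 102)
s = -1296 (s = -1 + (-44*86 - 101)/3 = -1 + (-3784 - 101)/3 = -1 + (1/3)*(-3885) = -1 - 1295 = -1296)
(s + D)*(C(103) - 7894) = (-1296 - 111)*(102 - 7894) = -1407*(-7792) = 10963344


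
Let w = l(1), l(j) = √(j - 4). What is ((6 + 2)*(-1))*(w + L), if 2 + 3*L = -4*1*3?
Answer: 112/3 - 8*I*√3 ≈ 37.333 - 13.856*I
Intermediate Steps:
l(j) = √(-4 + j)
L = -14/3 (L = -⅔ + (-4*1*3)/3 = -⅔ + (-4*3)/3 = -⅔ + (⅓)*(-12) = -⅔ - 4 = -14/3 ≈ -4.6667)
w = I*√3 (w = √(-4 + 1) = √(-3) = I*√3 ≈ 1.732*I)
((6 + 2)*(-1))*(w + L) = ((6 + 2)*(-1))*(I*√3 - 14/3) = (8*(-1))*(-14/3 + I*√3) = -8*(-14/3 + I*√3) = 112/3 - 8*I*√3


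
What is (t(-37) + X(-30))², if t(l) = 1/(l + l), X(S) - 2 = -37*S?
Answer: 6771150369/5476 ≈ 1.2365e+6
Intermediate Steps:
X(S) = 2 - 37*S
t(l) = 1/(2*l)
(t(-37) + X(-30))² = ((½)/(-37) + (2 - 37*(-30)))² = ((½)*(-1/37) + (2 + 1110))² = (-1/74 + 1112)² = (82287/74)² = 6771150369/5476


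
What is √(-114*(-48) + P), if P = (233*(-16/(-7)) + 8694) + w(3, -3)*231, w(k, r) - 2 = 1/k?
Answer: √746641/7 ≈ 123.44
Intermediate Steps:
w(k, r) = 2 + 1/k
P = 68359/7 (P = (233*(-16/(-7)) + 8694) + (2 + 1/3)*231 = (233*(-16*(-⅐)) + 8694) + (2 + ⅓)*231 = (233*(16/7) + 8694) + (7/3)*231 = (3728/7 + 8694) + 539 = 64586/7 + 539 = 68359/7 ≈ 9765.6)
√(-114*(-48) + P) = √(-114*(-48) + 68359/7) = √(5472 + 68359/7) = √(106663/7) = √746641/7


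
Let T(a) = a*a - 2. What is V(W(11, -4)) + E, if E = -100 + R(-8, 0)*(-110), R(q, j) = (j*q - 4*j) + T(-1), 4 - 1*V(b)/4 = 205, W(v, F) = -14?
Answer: -794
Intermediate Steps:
T(a) = -2 + a² (T(a) = a² - 2 = -2 + a²)
V(b) = -804 (V(b) = 16 - 4*205 = 16 - 820 = -804)
R(q, j) = -1 - 4*j + j*q (R(q, j) = (j*q - 4*j) + (-2 + (-1)²) = (-4*j + j*q) + (-2 + 1) = (-4*j + j*q) - 1 = -1 - 4*j + j*q)
E = 10 (E = -100 + (-1 - 4*0 + 0*(-8))*(-110) = -100 + (-1 + 0 + 0)*(-110) = -100 - 1*(-110) = -100 + 110 = 10)
V(W(11, -4)) + E = -804 + 10 = -794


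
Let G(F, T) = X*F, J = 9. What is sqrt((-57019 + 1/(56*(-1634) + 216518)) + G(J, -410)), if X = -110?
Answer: 5*I*sqrt(36263746709790)/125014 ≈ 240.85*I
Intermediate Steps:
G(F, T) = -110*F
sqrt((-57019 + 1/(56*(-1634) + 216518)) + G(J, -410)) = sqrt((-57019 + 1/(56*(-1634) + 216518)) - 110*9) = sqrt((-57019 + 1/(-91504 + 216518)) - 990) = sqrt((-57019 + 1/125014) - 990) = sqrt(-7128173265/125014 - 990) = sqrt(-7251937125/125014) = 5*I*sqrt(36263746709790)/125014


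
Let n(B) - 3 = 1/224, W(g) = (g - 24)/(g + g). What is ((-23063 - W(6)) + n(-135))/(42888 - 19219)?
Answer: -5165103/5301856 ≈ -0.97421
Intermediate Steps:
W(g) = (-24 + g)/(2*g) (W(g) = (-24 + g)/((2*g)) = (-24 + g)*(1/(2*g)) = (-24 + g)/(2*g))
n(B) = 673/224 (n(B) = 3 + 1/224 = 673/224)
((-23063 - W(6)) + n(-135))/(42888 - 19219) = ((-23063 - (-24 + 6)/(2*6)) + 673/224)/(42888 - 19219) = ((-23063 - (-18)/(2*6)) + 673/224)/23669 = ((-23063 - 1*(-3/2)) + 673/224)*(1/23669) = ((-23063 + 3/2) + 673/224)*(1/23669) = (-46123/2 + 673/224)*(1/23669) = -5165103/224*1/23669 = -5165103/5301856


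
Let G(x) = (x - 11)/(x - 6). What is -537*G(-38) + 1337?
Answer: 32515/44 ≈ 738.98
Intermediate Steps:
G(x) = (-11 + x)/(-6 + x)
-537*G(-38) + 1337 = -537*(-11 - 38)/(-6 - 38) + 1337 = -537*(-49)/(-44) + 1337 = -(-537)*(-49)/44 + 1337 = -537*49/44 + 1337 = -26313/44 + 1337 = 32515/44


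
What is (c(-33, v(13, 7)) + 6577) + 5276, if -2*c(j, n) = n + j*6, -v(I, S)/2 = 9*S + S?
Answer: 12022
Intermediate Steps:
v(I, S) = -20*S (v(I, S) = -2*(9*S + S) = -20*S)
c(j, n) = -3*j - n/2 (c(j, n) = -(n + j*6)/2 = -(n + 6*j)/2 = -3*j - n/2)
(c(-33, v(13, 7)) + 6577) + 5276 = ((-3*(-33) - (-10)*7) + 6577) + 5276 = ((99 - 1/2*(-140)) + 6577) + 5276 = ((99 + 70) + 6577) + 5276 = (169 + 6577) + 5276 = 6746 + 5276 = 12022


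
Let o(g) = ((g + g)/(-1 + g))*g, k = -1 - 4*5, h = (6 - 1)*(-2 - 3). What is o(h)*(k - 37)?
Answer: 36250/13 ≈ 2788.5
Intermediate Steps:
h = -25 (h = 5*(-5) = -25)
k = -21 (k = -1 - 20 = -21)
o(g) = 2*g**2/(-1 + g) (o(g) = ((2*g)/(-1 + g))*g = (2*g/(-1 + g))*g = 2*g**2/(-1 + g))
o(h)*(k - 37) = (2*(-25)**2/(-1 - 25))*(-21 - 37) = (2*625/(-26))*(-58) = (2*625*(-1/26))*(-58) = -625/13*(-58) = 36250/13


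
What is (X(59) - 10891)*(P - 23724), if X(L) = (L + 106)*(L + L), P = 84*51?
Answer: -166775760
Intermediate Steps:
P = 4284
X(L) = 2*L*(106 + L) (X(L) = (106 + L)*(2*L) = 2*L*(106 + L))
(X(59) - 10891)*(P - 23724) = (2*59*(106 + 59) - 10891)*(4284 - 23724) = (2*59*165 - 10891)*(-19440) = (19470 - 10891)*(-19440) = 8579*(-19440) = -166775760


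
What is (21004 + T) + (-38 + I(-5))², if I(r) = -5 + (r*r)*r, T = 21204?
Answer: 70432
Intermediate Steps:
I(r) = -5 + r³ (I(r) = -5 + r²*r = -5 + r³)
(21004 + T) + (-38 + I(-5))² = (21004 + 21204) + (-38 + (-5 + (-5)³))² = 42208 + (-38 + (-5 - 125))² = 42208 + (-38 - 130)² = 42208 + (-168)² = 42208 + 28224 = 70432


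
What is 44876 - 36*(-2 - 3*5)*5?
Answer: 47936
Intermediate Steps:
44876 - 36*(-2 - 3*5)*5 = 44876 - 36*(-2 - 15)*5 = 44876 - 36*(-17)*5 = 44876 + 612*5 = 44876 + 3060 = 47936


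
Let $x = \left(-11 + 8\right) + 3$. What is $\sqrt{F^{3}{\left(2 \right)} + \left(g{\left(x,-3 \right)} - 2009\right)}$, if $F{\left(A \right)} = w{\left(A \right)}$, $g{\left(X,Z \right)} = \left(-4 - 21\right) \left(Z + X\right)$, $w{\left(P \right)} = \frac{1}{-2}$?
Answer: $\frac{i \sqrt{30946}}{4} \approx 43.979 i$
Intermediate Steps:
$w{\left(P \right)} = - \frac{1}{2}$
$x = 0$ ($x = -3 + 3 = 0$)
$g{\left(X,Z \right)} = - 25 X - 25 Z$ ($g{\left(X,Z \right)} = - 25 \left(X + Z\right) = - 25 X - 25 Z$)
$F{\left(A \right)} = - \frac{1}{2}$
$\sqrt{F^{3}{\left(2 \right)} + \left(g{\left(x,-3 \right)} - 2009\right)} = \sqrt{\left(- \frac{1}{2}\right)^{3} - 1934} = \sqrt{- \frac{1}{8} + \left(\left(0 + 75\right) - 2009\right)} = \sqrt{- \frac{1}{8} + \left(75 - 2009\right)} = \sqrt{- \frac{1}{8} - 1934} = \sqrt{- \frac{15473}{8}} = \frac{i \sqrt{30946}}{4}$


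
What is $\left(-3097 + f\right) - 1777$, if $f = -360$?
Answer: $-5234$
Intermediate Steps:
$\left(-3097 + f\right) - 1777 = \left(-3097 - 360\right) - 1777 = -3457 - 1777 = -5234$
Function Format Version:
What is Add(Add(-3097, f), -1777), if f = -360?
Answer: -5234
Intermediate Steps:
Add(Add(-3097, f), -1777) = Add(Add(-3097, -360), -1777) = Add(-3457, -1777) = -5234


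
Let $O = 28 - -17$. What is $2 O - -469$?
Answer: $559$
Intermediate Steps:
$O = 45$ ($O = 28 + 17 = 45$)
$2 O - -469 = 2 \cdot 45 - -469 = 90 + 469 = 559$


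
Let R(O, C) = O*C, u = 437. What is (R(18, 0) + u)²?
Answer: 190969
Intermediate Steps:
R(O, C) = C*O
(R(18, 0) + u)² = (0*18 + 437)² = (0 + 437)² = 437² = 190969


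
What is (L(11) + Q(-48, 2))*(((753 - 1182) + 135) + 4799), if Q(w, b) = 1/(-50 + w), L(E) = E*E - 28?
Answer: 41054065/98 ≈ 4.1892e+5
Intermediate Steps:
L(E) = -28 + E**2 (L(E) = E**2 - 28 = -28 + E**2)
(L(11) + Q(-48, 2))*(((753 - 1182) + 135) + 4799) = ((-28 + 11**2) + 1/(-50 - 48))*(((753 - 1182) + 135) + 4799) = ((-28 + 121) + 1/(-98))*((-429 + 135) + 4799) = (93 - 1/98)*(-294 + 4799) = (9113/98)*4505 = 41054065/98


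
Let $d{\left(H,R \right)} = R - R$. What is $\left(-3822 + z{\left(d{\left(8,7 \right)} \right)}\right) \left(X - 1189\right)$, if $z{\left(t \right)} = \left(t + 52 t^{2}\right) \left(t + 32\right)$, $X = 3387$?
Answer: $-8400756$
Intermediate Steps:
$d{\left(H,R \right)} = 0$
$z{\left(t \right)} = \left(32 + t\right) \left(t + 52 t^{2}\right)$ ($z{\left(t \right)} = \left(t + 52 t^{2}\right) \left(32 + t\right) = \left(32 + t\right) \left(t + 52 t^{2}\right)$)
$\left(-3822 + z{\left(d{\left(8,7 \right)} \right)}\right) \left(X - 1189\right) = \left(-3822 + 0 \left(32 + 52 \cdot 0^{2} + 1665 \cdot 0\right)\right) \left(3387 - 1189\right) = \left(-3822 + 0 \left(32 + 52 \cdot 0 + 0\right)\right) 2198 = \left(-3822 + 0 \left(32 + 0 + 0\right)\right) 2198 = \left(-3822 + 0 \cdot 32\right) 2198 = \left(-3822 + 0\right) 2198 = \left(-3822\right) 2198 = -8400756$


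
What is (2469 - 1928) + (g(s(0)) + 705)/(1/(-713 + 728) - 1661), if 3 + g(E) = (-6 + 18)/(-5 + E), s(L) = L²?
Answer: 6733990/12457 ≈ 540.58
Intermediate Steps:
g(E) = -3 + 12/(-5 + E) (g(E) = -3 + (-6 + 18)/(-5 + E) = -3 + 12/(-5 + E))
(2469 - 1928) + (g(s(0)) + 705)/(1/(-713 + 728) - 1661) = (2469 - 1928) + (3*(9 - 1*0²)/(-5 + 0²) + 705)/(1/(-713 + 728) - 1661) = 541 + (3*(9 - 1*0)/(-5 + 0) + 705)/(1/15 - 1661) = 541 + (3*(9 + 0)/(-5) + 705)/(1/15 - 1661) = 541 + (3*(-⅕)*9 + 705)/(-24914/15) = 541 + (-27/5 + 705)*(-15/24914) = 541 + (3498/5)*(-15/24914) = 541 - 5247/12457 = 6733990/12457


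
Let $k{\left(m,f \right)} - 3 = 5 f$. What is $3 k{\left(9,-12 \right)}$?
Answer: $-171$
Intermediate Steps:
$k{\left(m,f \right)} = 3 + 5 f$
$3 k{\left(9,-12 \right)} = 3 \left(3 + 5 \left(-12\right)\right) = 3 \left(3 - 60\right) = 3 \left(-57\right) = -171$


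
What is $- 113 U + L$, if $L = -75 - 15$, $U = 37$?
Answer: $-4271$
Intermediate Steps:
$L = -90$
$- 113 U + L = \left(-113\right) 37 - 90 = -4181 - 90 = -4271$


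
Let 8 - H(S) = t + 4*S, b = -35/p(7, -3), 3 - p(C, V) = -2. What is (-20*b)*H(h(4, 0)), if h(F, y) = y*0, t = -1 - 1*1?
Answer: 1400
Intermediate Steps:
p(C, V) = 5 (p(C, V) = 3 - 1*(-2) = 3 + 2 = 5)
t = -2 (t = -1 - 1 = -2)
h(F, y) = 0
b = -7 (b = -35/5 = -35*1/5 = -7)
H(S) = 10 - 4*S (H(S) = 8 - (-2 + 4*S) = 8 + (2 - 4*S) = 10 - 4*S)
(-20*b)*H(h(4, 0)) = (-20*(-7))*(10 - 4*0) = 140*(10 + 0) = 140*10 = 1400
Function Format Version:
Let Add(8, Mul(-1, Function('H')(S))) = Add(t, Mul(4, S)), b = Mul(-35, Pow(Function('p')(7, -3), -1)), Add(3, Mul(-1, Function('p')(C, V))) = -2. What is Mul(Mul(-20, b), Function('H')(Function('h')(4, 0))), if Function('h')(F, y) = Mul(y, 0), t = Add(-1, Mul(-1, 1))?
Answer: 1400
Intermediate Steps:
Function('p')(C, V) = 5 (Function('p')(C, V) = Add(3, Mul(-1, -2)) = Add(3, 2) = 5)
t = -2 (t = Add(-1, -1) = -2)
Function('h')(F, y) = 0
b = -7 (b = Mul(-35, Pow(5, -1)) = Mul(-35, Rational(1, 5)) = -7)
Function('H')(S) = Add(10, Mul(-4, S)) (Function('H')(S) = Add(8, Mul(-1, Add(-2, Mul(4, S)))) = Add(8, Add(2, Mul(-4, S))) = Add(10, Mul(-4, S)))
Mul(Mul(-20, b), Function('H')(Function('h')(4, 0))) = Mul(Mul(-20, -7), Add(10, Mul(-4, 0))) = Mul(140, Add(10, 0)) = Mul(140, 10) = 1400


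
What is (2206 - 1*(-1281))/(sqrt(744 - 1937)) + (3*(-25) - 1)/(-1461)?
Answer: 76/1461 - 3487*I*sqrt(1193)/1193 ≈ 0.052019 - 100.96*I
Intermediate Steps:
(2206 - 1*(-1281))/(sqrt(744 - 1937)) + (3*(-25) - 1)/(-1461) = (2206 + 1281)/(sqrt(-1193)) + (-75 - 1)*(-1/1461) = 3487/((I*sqrt(1193))) - 76*(-1/1461) = 3487*(-I*sqrt(1193)/1193) + 76/1461 = -3487*I*sqrt(1193)/1193 + 76/1461 = 76/1461 - 3487*I*sqrt(1193)/1193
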